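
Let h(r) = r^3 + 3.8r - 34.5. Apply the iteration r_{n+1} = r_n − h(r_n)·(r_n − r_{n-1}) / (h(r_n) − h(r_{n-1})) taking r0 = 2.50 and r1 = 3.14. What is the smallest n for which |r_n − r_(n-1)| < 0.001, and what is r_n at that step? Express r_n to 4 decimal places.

n = 5, r_n = 2.8684

h(2.50) = -9.375000, h(3.14) = 8.391144
r2 = 3.140000 − 8.391144·(0.640000)/(17.766144) = 2.837721;  |Δ| = 0.302279
h(2.837721) = -0.865456
r3 = 2.837721 − (-0.865456)·(-0.302279)/(-9.256600) = 2.865983;  |Δ| = 0.028262
h(2.865983) = -0.068488
r4 = 2.865983 − (-0.068488)·(0.028262)/(0.796969) = 2.868412;  |Δ| = 0.002429
h(2.868412) = 0.000639
r5 = 2.868412 − 0.000639·(0.002429)/(0.069127) = 2.868389;  |Δ| = 0.000022
|r5 − r4| = 0.000022 < 0.001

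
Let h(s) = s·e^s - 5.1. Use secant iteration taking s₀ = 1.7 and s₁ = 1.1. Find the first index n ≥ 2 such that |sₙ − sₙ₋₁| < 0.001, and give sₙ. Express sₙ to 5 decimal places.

h(1.7) = 4.2057106, h(1.1) = -1.7954174
s₂ = 1.1000000 − (-1.7954174)·(-0.6000000)/(-6.0011279) = 1.2795080;  |Δ| = 0.1795080
h(1.2795080) = -0.5003344
s₃ = 1.2795080 − (-0.5003344)·(0.1795080)/(1.2950830) = 1.3488580;  |Δ| = 0.0693500
h(1.3488580) = 0.0971807
s₄ = 1.3488580 − 0.0971807·(0.0693500)/(0.5975151) = 1.3375788;  |Δ| = 0.0112792
h(1.3375788) = -0.0040814
s₅ = 1.3375788 − (-0.0040814)·(-0.0112792)/(-0.1012621) = 1.3380334;  |Δ| = 0.0004546
|s₅ − s₄| = 0.0004546 < 0.001

n = 5, sₙ = 1.33803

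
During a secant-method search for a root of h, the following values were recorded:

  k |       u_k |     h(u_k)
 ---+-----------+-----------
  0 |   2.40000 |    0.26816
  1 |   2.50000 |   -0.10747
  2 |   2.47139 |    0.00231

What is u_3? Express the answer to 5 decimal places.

2.47199

u_3 = 2.47139 − 0.00231·(2.47139 − 2.50000) / (0.00231 − (-0.10747))
   = 2.47139 − (-0.0000661)/(0.1097800) = 2.4719920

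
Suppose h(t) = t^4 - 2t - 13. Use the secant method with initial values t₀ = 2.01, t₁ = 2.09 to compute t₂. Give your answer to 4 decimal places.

h(2.01) = -0.697592, h(2.09) = 1.900298
t₂ = 2.090000 − 1.900298·(2.090000 − 2.010000) / (1.900298 − (-0.697592)) = 2.090000 − (0.152024)/(2.597890) = 2.031482

2.0315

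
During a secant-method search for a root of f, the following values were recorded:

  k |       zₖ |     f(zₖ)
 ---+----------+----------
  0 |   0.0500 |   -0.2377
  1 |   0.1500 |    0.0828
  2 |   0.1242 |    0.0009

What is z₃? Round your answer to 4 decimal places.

0.1239

z₃ = 0.1242 − 0.0009·(0.1242 − 0.1500) / (0.0009 − 0.0828)
   = 0.1242 − (-0.000023)/(-0.081900) = 0.123916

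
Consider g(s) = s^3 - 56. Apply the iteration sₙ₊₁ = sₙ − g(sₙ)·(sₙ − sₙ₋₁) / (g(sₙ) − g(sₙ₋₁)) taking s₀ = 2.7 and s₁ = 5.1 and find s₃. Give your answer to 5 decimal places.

3.72550

g(2.7) = -36.3170000, g(5.1) = 76.6510000
s₂ = 5.1000000 − 76.6510000·(5.1000000 − 2.7000000) / (76.6510000 − (-36.3170000)) = 5.1000000 − (183.9624000)/(112.9680000) = 3.4715530
g(3.4715530) = -14.1619531
s₃ = 3.4715530 − (-14.1619531)·(3.4715530 − 5.1000000) / (-14.1619531 − 76.6510000) = 3.4715530 − (23.0619900)/(-90.8129531) = 3.7255035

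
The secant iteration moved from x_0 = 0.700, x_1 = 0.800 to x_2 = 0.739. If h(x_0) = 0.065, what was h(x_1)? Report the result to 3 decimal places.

The secant line through (0.700, 0.065) and (0.800, h(x_1)) crosses zero at x_2 = 0.739.
So (0.700, 0.065), (0.800, h(x_1)), (0.739, 0) are collinear:
h(x_1) = 0.065 · (0.800 − 0.739) / (0.700 − 0.739) = 0.065 · (0.06100)/(-0.03900) = -0.10167

-0.102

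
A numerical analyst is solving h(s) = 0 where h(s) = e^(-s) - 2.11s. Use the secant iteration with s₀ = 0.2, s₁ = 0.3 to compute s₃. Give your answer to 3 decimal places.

0.338

h(0.2) = 0.39673, h(0.3) = 0.10782
s₂ = 0.30000 − 0.10782·(0.30000 − 0.20000) / (0.10782 − 0.39673) = 0.30000 − (0.01078)/(-0.28891) = 0.33732
h(0.33732) = 0.00194
s₃ = 0.33732 − 0.00194·(0.33732 − 0.30000) / (0.00194 − 0.10782) = 0.33732 − (0.00007)/(-0.10588) = 0.33800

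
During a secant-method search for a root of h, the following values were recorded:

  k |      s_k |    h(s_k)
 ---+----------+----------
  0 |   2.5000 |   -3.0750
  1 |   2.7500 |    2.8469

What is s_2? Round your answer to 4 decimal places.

s_2 = 2.7500 − 2.8469·(2.7500 − 2.5000) / (2.8469 − (-3.0750))
   = 2.7500 − (0.711725)/(5.921900) = 2.629815

2.6298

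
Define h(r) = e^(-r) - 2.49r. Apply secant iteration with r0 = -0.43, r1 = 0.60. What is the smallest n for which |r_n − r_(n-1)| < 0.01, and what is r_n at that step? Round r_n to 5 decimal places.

n = 4, r_n = 0.29809

h(-0.43) = 2.6079575, h(0.60) = -0.9451884
r2 = 0.6000000 − (-0.9451884)·(1.0300000)/(-3.5531459) = 0.3260051;  |Δ| = 0.2739949
h(0.3260051) = -0.0899510
r3 = 0.3260051 − (-0.0899510)·(-0.2739949)/(0.8552373) = 0.2971872;  |Δ| = 0.0288179
h(0.2971872) = 0.0029089
r4 = 0.2971872 − 0.0029089·(-0.0288179)/(0.0928599) = 0.2980899;  |Δ| = 0.0009027
|r4 − r3| = 0.0009027 < 0.01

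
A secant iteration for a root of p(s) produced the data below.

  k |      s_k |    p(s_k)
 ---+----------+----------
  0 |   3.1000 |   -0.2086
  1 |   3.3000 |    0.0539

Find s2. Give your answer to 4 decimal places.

3.2589

s2 = 3.3000 − 0.0539·(3.3000 − 3.1000) / (0.0539 − (-0.2086))
   = 3.3000 − (0.010780)/(0.262500) = 3.258933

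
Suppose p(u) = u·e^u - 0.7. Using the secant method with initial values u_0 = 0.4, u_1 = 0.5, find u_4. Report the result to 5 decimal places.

p(0.4) = -0.1032701, p(0.5) = 0.1243606
u_2 = 0.5000000 − 0.1243606·(0.5000000 − 0.4000000) / (0.1243606 − (-0.1032701)) = 0.5000000 − (0.0124361)/(0.2276308) = 0.4453674
p(0.4453674) = -0.0047532
u_3 = 0.4453674 − (-0.0047532)·(0.4453674 − 0.5000000) / (-0.0047532 − 0.1243606) = 0.4453674 − (0.0002597)/(-0.1291138) = 0.4473786
p(0.4473786) = -0.0002075
u_4 = 0.4473786 − (-0.0002075)·(0.4473786 − 0.4453674) / (-0.0002075 − (-0.0047532)) = 0.4473786 − (-0.0000004)/(0.0045457) = 0.4474704

0.44747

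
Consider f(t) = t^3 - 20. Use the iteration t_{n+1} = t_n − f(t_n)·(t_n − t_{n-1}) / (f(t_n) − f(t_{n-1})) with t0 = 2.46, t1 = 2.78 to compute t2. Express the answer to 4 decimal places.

2.7080

f(2.46) = -5.113064, f(2.78) = 1.484952
t2 = 2.780000 − 1.484952·(2.780000 − 2.460000) / (1.484952 − (-5.113064)) = 2.780000 − (0.475185)/(6.598016) = 2.707981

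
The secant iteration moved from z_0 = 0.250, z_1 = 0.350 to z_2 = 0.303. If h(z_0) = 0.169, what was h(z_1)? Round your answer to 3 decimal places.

The secant line through (0.250, 0.169) and (0.350, h(z_1)) crosses zero at z_2 = 0.303.
So (0.250, 0.169), (0.350, h(z_1)), (0.303, 0) are collinear:
h(z_1) = 0.169 · (0.350 − 0.303) / (0.250 − 0.303) = 0.169 · (0.04700)/(-0.05300) = -0.14987

-0.150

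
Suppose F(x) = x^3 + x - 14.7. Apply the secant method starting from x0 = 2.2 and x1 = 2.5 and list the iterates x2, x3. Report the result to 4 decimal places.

F(2.2) = -1.852000, F(2.5) = 3.425000
x2 = 2.500000 − 3.425000·(2.500000 − 2.200000) / (3.425000 − (-1.852000)) = 2.500000 − (1.027500)/(5.277000) = 2.305287
F(2.305287) = -0.143614
x3 = 2.305287 − (-0.143614)·(2.305287 − 2.500000) / (-0.143614 − 3.425000) = 2.305287 − (0.027963)/(-3.568614) = 2.313123

2.3053, 2.3131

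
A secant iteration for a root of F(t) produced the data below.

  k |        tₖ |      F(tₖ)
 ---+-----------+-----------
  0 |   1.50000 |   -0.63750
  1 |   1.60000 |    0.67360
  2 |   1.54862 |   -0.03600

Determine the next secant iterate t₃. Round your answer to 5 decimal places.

1.55123

t₃ = 1.54862 − (-0.03600)·(1.54862 − 1.60000) / (-0.03600 − 0.67360)
   = 1.54862 − (0.0018497)/(-0.7096000) = 1.5512267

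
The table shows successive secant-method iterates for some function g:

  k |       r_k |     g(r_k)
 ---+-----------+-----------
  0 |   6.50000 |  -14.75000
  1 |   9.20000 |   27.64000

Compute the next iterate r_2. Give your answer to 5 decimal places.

r_2 = 9.20000 − 27.64000·(9.20000 − 6.50000) / (27.64000 − (-14.75000))
   = 9.20000 − (74.6280000)/(42.3900000) = 7.4394904

7.43949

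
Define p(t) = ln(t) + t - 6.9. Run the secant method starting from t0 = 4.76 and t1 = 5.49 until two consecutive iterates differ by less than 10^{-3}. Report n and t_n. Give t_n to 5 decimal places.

p(4.76) = -0.5797523, p(5.49) = 0.2929283
t2 = 5.4900000 − 0.2929283·(0.7300000)/(0.8726806) = 5.2449646;  |Δ| = 0.2450354
p(5.2449646) = 0.0022331
t3 = 5.2449646 − 0.0022331·(-0.2450354)/(-0.2906951) = 5.2430823;  |Δ| = 0.0018824
p(5.2430823) = -0.0000082
t4 = 5.2430823 − (-0.0000082)·(-0.0018824)/(-0.0022413) = 5.2430891;  |Δ| = 0.0000069
|t4 − t3| = 0.0000069 < 10^{-3}

n = 4, t_n = 5.24309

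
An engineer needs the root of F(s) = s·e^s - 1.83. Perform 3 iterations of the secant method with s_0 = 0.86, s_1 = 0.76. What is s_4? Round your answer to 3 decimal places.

0.812

F(0.86) = 0.20232, F(0.76) = -0.20491
s_2 = 0.76000 − (-0.20491)·(0.76000 − 0.86000) / (-0.20491 − 0.20232) = 0.76000 − (0.02049)/(-0.40723) = 0.81032
F(0.81032) = -0.00790
s_3 = 0.81032 − (-0.00790)·(0.81032 − 0.76000) / (-0.00790 − (-0.20491)) = 0.81032 − (-0.00040)/(0.19701) = 0.81234
F(0.81234) = 0.00033
s_4 = 0.81234 − 0.00033·(0.81234 − 0.81032) / (0.00033 − (-0.00790)) = 0.81234 − (0.00000)/(0.00823) = 0.81226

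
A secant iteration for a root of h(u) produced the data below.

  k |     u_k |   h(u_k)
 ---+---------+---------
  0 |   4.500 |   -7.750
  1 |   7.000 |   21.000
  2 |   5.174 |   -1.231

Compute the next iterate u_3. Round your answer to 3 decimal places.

5.275

u_3 = 5.174 − (-1.231)·(5.174 − 7.000) / (-1.231 − 21.000)
   = 5.174 − (2.24781)/(-22.23100) = 5.27511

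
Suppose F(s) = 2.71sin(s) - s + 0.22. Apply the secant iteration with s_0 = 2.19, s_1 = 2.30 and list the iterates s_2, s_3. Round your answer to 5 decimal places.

F(2.19) = 0.2368638, F(2.30) = -0.0591389
s_2 = 2.3000000 − (-0.0591389)·(2.3000000 − 2.1900000) / (-0.0591389 − 0.2368638) = 2.3000000 − (-0.0065053)/(-0.2960027) = 2.2780229
F(2.2780229) = 0.0020290
s_3 = 2.2780229 − 0.0020290·(2.2780229 − 2.3000000) / (0.0020290 − (-0.0591389)) = 2.2780229 − (-0.0000446)/(0.0611679) = 2.2787519

2.27802, 2.27875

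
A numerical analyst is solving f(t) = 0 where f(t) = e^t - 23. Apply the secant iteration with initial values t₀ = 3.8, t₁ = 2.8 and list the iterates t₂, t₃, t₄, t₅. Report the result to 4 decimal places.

f(3.8) = 21.701184, f(2.8) = -6.555353
t₂ = 2.800000 − (-6.555353)·(2.800000 − 3.800000) / (-6.555353 − 21.701184) = 2.800000 − (6.555353)/(-28.256538) = 3.031994
f(3.031994) = -2.261452
t₃ = 3.031994 − (-2.261452)·(3.031994 − 2.800000) / (-2.261452 − (-6.555353)) = 3.031994 − (-0.524644)/(4.293902) = 3.154178
f(3.154178) = 0.433758
t₄ = 3.154178 − 0.433758·(3.154178 − 3.031994) / (0.433758 − (-2.261452)) = 3.154178 − (0.052998)/(2.695210) = 3.134514
f(3.134514) = -0.022538
t₅ = 3.134514 − (-0.022538)·(3.134514 − 3.154178) / (-0.022538 − 0.433758) = 3.134514 − (0.000443)/(-0.456296) = 3.135485

3.0320, 3.1542, 3.1345, 3.1355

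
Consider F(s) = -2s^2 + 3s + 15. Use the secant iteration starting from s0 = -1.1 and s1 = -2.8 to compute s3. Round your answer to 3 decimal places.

F(-1.1) = 9.28000, F(-2.8) = -9.08000
s2 = -2.80000 − (-9.08000)·(-2.80000 − (-1.10000)) / (-9.08000 − 9.28000) = -2.80000 − (15.43600)/(-18.36000) = -1.95926
F(-1.95926) = 1.44483
s3 = -1.95926 − 1.44483·(-1.95926 − (-2.80000)) / (1.44483 − (-9.08000)) = -1.95926 − (1.21473)/(10.52483) = -2.07467

-2.075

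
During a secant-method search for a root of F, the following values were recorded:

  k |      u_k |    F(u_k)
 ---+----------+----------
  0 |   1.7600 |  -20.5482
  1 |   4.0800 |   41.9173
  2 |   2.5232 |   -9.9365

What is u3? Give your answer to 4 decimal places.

u3 = 2.5232 − (-9.9365)·(2.5232 − 4.0800) / (-9.9365 − 41.9173)
   = 2.5232 − (15.469143)/(-51.853800) = 2.821522

2.8215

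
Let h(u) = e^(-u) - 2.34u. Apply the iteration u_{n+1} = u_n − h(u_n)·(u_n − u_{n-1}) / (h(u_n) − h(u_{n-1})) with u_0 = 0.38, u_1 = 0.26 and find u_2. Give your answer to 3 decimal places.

0.313

h(0.38) = -0.20534, h(0.26) = 0.16265
u_2 = 0.26000 − 0.16265·(0.26000 − 0.38000) / (0.16265 − (-0.20534)) = 0.26000 − (-0.01952)/(0.36799) = 0.31304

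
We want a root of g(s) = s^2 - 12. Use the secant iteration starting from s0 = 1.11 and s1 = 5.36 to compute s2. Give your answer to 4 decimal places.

2.7743

g(1.11) = -10.767900, g(5.36) = 16.729600
s2 = 5.360000 − 16.729600·(5.360000 − 1.110000) / (16.729600 − (-10.767900)) = 5.360000 − (71.100800)/(27.497500) = 2.774281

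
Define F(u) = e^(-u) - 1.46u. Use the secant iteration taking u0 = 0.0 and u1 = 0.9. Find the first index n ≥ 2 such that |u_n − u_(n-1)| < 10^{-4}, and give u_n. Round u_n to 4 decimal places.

F(0.0) = 1.000000, F(0.9) = -0.907430
u2 = 0.900000 − (-0.907430)·(0.900000)/(-1.907430) = 0.471839;  |Δ| = 0.428161
F(0.471839) = -0.065031
u3 = 0.471839 − (-0.065031)·(-0.428161)/(0.842399) = 0.438786;  |Δ| = 0.033053
F(0.438786) = 0.004191
u4 = 0.438786 − 0.004191·(-0.033053)/(0.069222) = 0.440787;  |Δ| = 0.002001
F(0.440787) = -0.000020
u5 = 0.440787 − (-0.000020)·(0.002001)/(-0.004211) = 0.440778;  |Δ| = 0.000009
|u5 − u4| = 0.000009 < 10^{-4}

n = 5, u_n = 0.4408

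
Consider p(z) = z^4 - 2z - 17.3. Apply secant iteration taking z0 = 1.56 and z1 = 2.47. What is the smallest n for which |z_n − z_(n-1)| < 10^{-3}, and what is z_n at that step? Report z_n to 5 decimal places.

p(1.56) = -14.4975910, p(2.47) = 14.9809808
z2 = 2.4700000 − 14.9809808·(0.9100000)/(29.4785719) = 2.0075389;  |Δ| = 0.4624611
p(2.0075389) = -5.0724653
z3 = 2.0075389 − (-5.0724653)·(-0.4624611)/(-20.0534461) = 2.1245172;  |Δ| = 0.1169783
p(2.1245172) = -1.1766902
z4 = 2.1245172 − (-1.1766902)·(0.1169783)/(3.8957751) = 2.1598496;  |Δ| = 0.0353324
p(2.1598496) = 0.1420633
z5 = 2.1598496 − 0.1420633·(0.0353324)/(1.3187535) = 2.1560434;  |Δ| = 0.0038062
p(2.1560434) = -0.0033182
z6 = 2.1560434 − (-0.0033182)·(-0.0038062)/(-0.1453815) = 2.1561303;  |Δ| = 0.0000869
|z6 − z5| = 0.0000869 < 10^{-3}

n = 6, z_n = 2.15613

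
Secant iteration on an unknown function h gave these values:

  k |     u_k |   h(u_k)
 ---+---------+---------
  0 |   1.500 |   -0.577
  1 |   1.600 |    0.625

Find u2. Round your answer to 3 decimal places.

u2 = 1.600 − 0.625·(1.600 − 1.500) / (0.625 − (-0.577))
   = 1.600 − (0.06250)/(1.20200) = 1.54800

1.548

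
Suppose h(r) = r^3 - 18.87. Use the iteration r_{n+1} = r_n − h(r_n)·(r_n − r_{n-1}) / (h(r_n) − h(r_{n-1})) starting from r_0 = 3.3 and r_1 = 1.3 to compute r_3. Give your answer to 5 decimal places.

h(3.3) = 17.0670000, h(1.3) = -16.6730000
r_2 = 1.3000000 − (-16.6730000)·(1.3000000 − 3.3000000) / (-16.6730000 − 17.0670000) = 1.3000000 − (33.3460000)/(-33.7400000) = 2.2883225
h(2.2883225) = -6.8873831
r_3 = 2.2883225 − (-6.8873831)·(2.2883225 − 1.3000000) / (-6.8873831 − (-16.6730000)) = 2.2883225 − (-6.8069555)/(9.7856169) = 2.9839307

2.98393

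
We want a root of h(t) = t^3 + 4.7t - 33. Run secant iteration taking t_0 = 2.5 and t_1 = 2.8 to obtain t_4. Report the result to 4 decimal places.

2.7234

h(2.5) = -5.625000, h(2.8) = 2.112000
t_2 = 2.800000 − 2.112000·(2.800000 − 2.500000) / (2.112000 − (-5.625000)) = 2.800000 − (0.633600)/(7.737000) = 2.718108
h(2.718108) = -0.143214
t_3 = 2.718108 − (-0.143214)·(2.718108 − 2.800000) / (-0.143214 − 2.112000) = 2.718108 − (0.011728)/(-2.255214) = 2.723308
h(2.723308) = -0.003287
t_4 = 2.723308 − (-0.003287)·(2.723308 − 2.718108) / (-0.003287 − (-0.143214)) = 2.723308 − (-0.000017)/(0.139927) = 2.723430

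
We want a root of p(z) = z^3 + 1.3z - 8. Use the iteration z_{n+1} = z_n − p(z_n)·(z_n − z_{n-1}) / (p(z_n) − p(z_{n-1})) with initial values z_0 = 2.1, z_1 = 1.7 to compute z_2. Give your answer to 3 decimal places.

p(2.1) = 3.99100, p(1.7) = -0.87700
z_2 = 1.70000 − (-0.87700)·(1.70000 − 2.10000) / (-0.87700 − 3.99100) = 1.70000 − (0.35080)/(-4.86800) = 1.77206

1.772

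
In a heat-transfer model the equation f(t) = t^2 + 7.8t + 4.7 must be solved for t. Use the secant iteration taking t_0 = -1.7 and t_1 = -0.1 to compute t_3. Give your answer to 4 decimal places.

f(-1.7) = -5.670000, f(-0.1) = 3.930000
t_2 = -0.100000 − 3.930000·(-0.100000 − (-1.700000)) / (3.930000 − (-5.670000)) = -0.100000 − (6.288000)/(9.600000) = -0.755000
f(-0.755000) = -0.618975
t_3 = -0.755000 − (-0.618975)·(-0.755000 − (-0.100000)) / (-0.618975 − 3.930000) = -0.755000 − (0.405429)/(-4.548975) = -0.665875

-0.6659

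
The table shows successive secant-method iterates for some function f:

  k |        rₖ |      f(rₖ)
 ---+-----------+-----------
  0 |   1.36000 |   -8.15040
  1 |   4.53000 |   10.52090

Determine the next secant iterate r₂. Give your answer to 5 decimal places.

2.74377

r₂ = 4.53000 − 10.52090·(4.53000 − 1.36000) / (10.52090 − (-8.15040))
   = 4.53000 − (33.3512530)/(18.6713000) = 2.7437691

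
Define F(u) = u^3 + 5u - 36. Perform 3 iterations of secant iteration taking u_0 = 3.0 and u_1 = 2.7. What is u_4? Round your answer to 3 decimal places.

F(3.0) = 6.00000, F(2.7) = -2.81700
u_2 = 2.70000 − (-2.81700)·(2.70000 − 3.00000) / (-2.81700 − 6.00000) = 2.70000 − (0.84510)/(-8.81700) = 2.79585
F(2.79585) = -0.16624
u_3 = 2.79585 − (-0.16624)·(2.79585 − 2.70000) / (-0.16624 − (-2.81700)) = 2.79585 − (-0.01593)/(2.65076) = 2.80186
F(2.80186) = 0.00508
u_4 = 2.80186 − 0.00508·(2.80186 − 2.79585) / (0.00508 − (-0.16624)) = 2.80186 − (0.00003)/(0.17132) = 2.80168

2.802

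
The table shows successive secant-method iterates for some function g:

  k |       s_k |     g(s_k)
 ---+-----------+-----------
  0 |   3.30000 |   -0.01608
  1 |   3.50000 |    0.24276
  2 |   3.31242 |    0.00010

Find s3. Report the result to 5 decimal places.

s3 = 3.31242 − 0.00010·(3.31242 − 3.50000) / (0.00010 − 0.24276)
   = 3.31242 − (-0.0000188)/(-0.2426600) = 3.3123427

3.31234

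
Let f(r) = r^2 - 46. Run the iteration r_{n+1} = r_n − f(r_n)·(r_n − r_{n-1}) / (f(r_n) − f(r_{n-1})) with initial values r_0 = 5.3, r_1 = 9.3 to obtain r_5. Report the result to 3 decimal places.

6.782

f(5.3) = -17.91000, f(9.3) = 40.49000
r_2 = 9.30000 − 40.49000·(9.30000 − 5.30000) / (40.49000 − (-17.91000)) = 9.30000 − (161.96000)/(58.40000) = 6.52671
f(6.52671) = -3.40203
r_3 = 6.52671 − (-3.40203)·(6.52671 − 9.30000) / (-3.40203 − 40.49000) = 6.52671 − (9.43480)/(-43.89203) = 6.74167
f(6.74167) = -0.54993
r_4 = 6.74167 − (-0.54993)·(6.74167 − 6.52671) / (-0.54993 − (-3.40203)) = 6.74167 − (-0.11821)/(2.85210) = 6.78311
f(6.78311) = 0.01063
r_5 = 6.78311 − 0.01063·(6.78311 − 6.74167) / (0.01063 − (-0.54993)) = 6.78311 − (0.00044)/(0.56055) = 6.78233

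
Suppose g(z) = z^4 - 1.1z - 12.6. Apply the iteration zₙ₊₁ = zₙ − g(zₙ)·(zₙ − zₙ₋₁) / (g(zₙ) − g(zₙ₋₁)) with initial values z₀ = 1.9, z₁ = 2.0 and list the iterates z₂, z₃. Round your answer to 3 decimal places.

g(1.9) = -1.65790, g(2.0) = 1.20000
z₂ = 2.00000 − 1.20000·(2.00000 − 1.90000) / (1.20000 − (-1.65790)) = 2.00000 − (0.12000)/(2.85790) = 1.95801
g(1.95801) = -0.05573
z₃ = 1.95801 − (-0.05573)·(1.95801 − 2.00000) / (-0.05573 − 1.20000) = 1.95801 − (0.00234)/(-1.25573) = 1.95987

1.958, 1.960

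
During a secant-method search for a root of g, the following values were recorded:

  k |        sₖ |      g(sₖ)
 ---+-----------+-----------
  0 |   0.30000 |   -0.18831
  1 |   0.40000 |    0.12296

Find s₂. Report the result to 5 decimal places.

s₂ = 0.40000 − 0.12296·(0.40000 − 0.30000) / (0.12296 − (-0.18831))
   = 0.40000 − (0.0122960)/(0.3112700) = 0.3604973

0.36050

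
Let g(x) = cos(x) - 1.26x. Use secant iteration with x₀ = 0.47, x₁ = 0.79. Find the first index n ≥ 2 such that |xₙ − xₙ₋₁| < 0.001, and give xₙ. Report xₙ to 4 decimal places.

g(0.47) = 0.299368, g(0.79) = -0.291555
x₂ = 0.790000 − (-0.291555)·(0.320000)/(-0.590923) = 0.632116;  |Δ| = 0.157884
g(0.632116) = 0.010314
x₃ = 0.632116 − 0.010314·(-0.157884)/(0.301868) = 0.637510;  |Δ| = 0.005394
g(0.637510) = 0.000318
x₄ = 0.637510 − 0.000318·(0.005394)/(-0.009996) = 0.637681;  |Δ| = 0.000172
|x₄ − x₃| = 0.000172 < 0.001

n = 4, xₙ = 0.6377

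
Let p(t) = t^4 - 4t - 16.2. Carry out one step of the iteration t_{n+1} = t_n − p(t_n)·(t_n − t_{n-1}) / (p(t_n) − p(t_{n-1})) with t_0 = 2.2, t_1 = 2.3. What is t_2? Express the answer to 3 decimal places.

2.238

p(2.2) = -1.57440, p(2.3) = 2.58410
t_2 = 2.30000 − 2.58410·(2.30000 − 2.20000) / (2.58410 − (-1.57440)) = 2.30000 − (0.25841)/(4.15850) = 2.23786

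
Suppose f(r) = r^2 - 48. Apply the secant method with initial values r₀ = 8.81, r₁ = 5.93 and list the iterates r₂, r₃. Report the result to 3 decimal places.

f(8.81) = 29.61610, f(5.93) = -12.83510
r₂ = 5.93000 − (-12.83510)·(5.93000 − 8.81000) / (-12.83510 − 29.61610) = 5.93000 − (36.96509)/(-42.45120) = 6.80077
f(6.80077) = -1.74957
r₃ = 6.80077 − (-1.74957)·(6.80077 − 5.93000) / (-1.74957 − (-12.83510)) = 6.80077 − (-1.52347)/(11.08553) = 6.93820

6.801, 6.938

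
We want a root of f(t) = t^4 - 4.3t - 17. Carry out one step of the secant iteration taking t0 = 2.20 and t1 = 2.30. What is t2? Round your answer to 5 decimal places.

2.27350

f(2.20) = -3.0344000, f(2.30) = 1.0941000
t2 = 2.3000000 − 1.0941000·(2.3000000 − 2.2000000) / (1.0941000 − (-3.0344000)) = 2.3000000 − (0.1094100)/(4.1285000) = 2.2734988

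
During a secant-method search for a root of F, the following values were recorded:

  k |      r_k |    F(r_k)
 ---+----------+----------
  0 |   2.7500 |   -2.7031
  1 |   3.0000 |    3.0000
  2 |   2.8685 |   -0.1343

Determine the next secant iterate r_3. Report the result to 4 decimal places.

2.8741

r_3 = 2.8685 − (-0.1343)·(2.8685 − 3.0000) / (-0.1343 − 3.0000)
   = 2.8685 − (0.017660)/(-3.134300) = 2.874135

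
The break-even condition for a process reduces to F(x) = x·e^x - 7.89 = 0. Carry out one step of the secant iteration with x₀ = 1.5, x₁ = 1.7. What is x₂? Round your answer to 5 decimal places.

F(1.5) = -1.1674664, F(1.7) = 1.4157106
x₂ = 1.7000000 − 1.4157106·(1.7000000 − 1.5000000) / (1.4157106 − (-1.1674664)) = 1.7000000 − (0.2831421)/(2.5831770) = 1.5903900

1.59039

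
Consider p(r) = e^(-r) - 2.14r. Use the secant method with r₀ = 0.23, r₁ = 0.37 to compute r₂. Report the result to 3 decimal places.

p(0.23) = 0.30233, p(0.37) = -0.10107
r₂ = 0.37000 − (-0.10107)·(0.37000 − 0.23000) / (-0.10107 − 0.30233) = 0.37000 − (-0.01415)/(-0.40340) = 0.33493

0.335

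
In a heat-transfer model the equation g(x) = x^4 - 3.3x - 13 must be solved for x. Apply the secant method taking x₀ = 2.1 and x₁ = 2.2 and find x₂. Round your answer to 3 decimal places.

2.113

g(2.1) = -0.48190, g(2.2) = 3.16560
x₂ = 2.20000 − 3.16560·(2.20000 − 2.10000) / (3.16560 − (-0.48190)) = 2.20000 − (0.31656)/(3.64750) = 2.11321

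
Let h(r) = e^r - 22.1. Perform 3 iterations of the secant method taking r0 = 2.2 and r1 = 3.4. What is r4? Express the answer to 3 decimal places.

h(2.2) = -13.07499, h(3.4) = 7.86410
r2 = 3.40000 − 7.86410·(3.40000 − 2.20000) / (7.86410 − (-13.07499)) = 3.40000 − (9.43692)/(20.93909) = 2.94932
h(2.94932) = -3.00712
r3 = 2.94932 − (-3.00712)·(2.94932 − 3.40000) / (-3.00712 − 7.86410) = 2.94932 − (1.35526)/(-10.87122) = 3.07398
h(3.07398) = -0.47218
r4 = 3.07398 − (-0.47218)·(3.07398 − 2.94932) / (-0.47218 − (-3.00712)) = 3.07398 − (-0.05886)/(2.53494) = 3.09720

3.097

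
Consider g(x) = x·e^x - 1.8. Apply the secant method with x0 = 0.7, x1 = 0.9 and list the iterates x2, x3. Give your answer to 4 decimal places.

0.7971, 0.8043

g(0.7) = -0.390373, g(0.9) = 0.413643
x2 = 0.900000 − 0.413643·(0.900000 − 0.700000) / (0.413643 − (-0.390373)) = 0.900000 − (0.082729)/(0.804016) = 0.797106
g(0.797106) = -0.031135
x3 = 0.797106 − (-0.031135)·(0.797106 − 0.900000) / (-0.031135 − 0.413643) = 0.797106 − (0.003204)/(-0.444778) = 0.804309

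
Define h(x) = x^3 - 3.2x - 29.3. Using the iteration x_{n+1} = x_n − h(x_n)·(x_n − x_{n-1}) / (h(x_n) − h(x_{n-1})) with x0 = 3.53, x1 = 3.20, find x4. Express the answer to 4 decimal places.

3.4276

h(3.53) = 3.390977, h(3.20) = -6.772000
x2 = 3.200000 − (-6.772000)·(3.200000 − 3.530000) / (-6.772000 − 3.390977) = 3.200000 − (2.234760)/(-10.162977) = 3.419892
h(3.419892) = -0.245748
x3 = 3.419892 − (-0.245748)·(3.419892 − 3.200000) / (-0.245748 − (-6.772000)) = 3.419892 − (-0.054038)/(6.526252) = 3.428172
h(3.428172) = 0.018984
x4 = 3.428172 − 0.018984·(3.428172 − 3.419892) / (0.018984 − (-0.245748)) = 3.428172 − (0.000157)/(0.264731) = 3.427579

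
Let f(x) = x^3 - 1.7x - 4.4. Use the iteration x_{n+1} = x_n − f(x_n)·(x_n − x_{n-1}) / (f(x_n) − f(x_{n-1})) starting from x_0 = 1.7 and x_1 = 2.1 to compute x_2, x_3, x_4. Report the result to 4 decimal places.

f(1.7) = -2.377000, f(2.1) = 1.291000
x_2 = 2.100000 − 1.291000·(2.100000 − 1.700000) / (1.291000 − (-2.377000)) = 2.100000 − (0.516400)/(3.668000) = 1.959215
f(1.959215) = -0.210175
x_3 = 1.959215 − (-0.210175)·(1.959215 − 2.100000) / (-0.210175 − 1.291000) = 1.959215 − (0.029589)/(-1.501175) = 1.978926
f(1.978926) = -0.014410
x_4 = 1.978926 − (-0.014410)·(1.978926 − 1.959215) / (-0.014410 − (-0.210175)) = 1.978926 − (-0.000284)/(0.195765) = 1.980377

1.9592, 1.9789, 1.9804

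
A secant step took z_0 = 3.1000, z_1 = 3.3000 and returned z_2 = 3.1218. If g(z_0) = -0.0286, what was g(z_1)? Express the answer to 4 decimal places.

The secant line through (3.1000, -0.0286) and (3.3000, g(z_1)) crosses zero at z_2 = 3.1218.
So (3.1000, -0.0286), (3.3000, g(z_1)), (3.1218, 0) are collinear:
g(z_1) = -0.0286 · (3.3000 − 3.1218) / (3.1000 − 3.1218) = -0.0286 · (0.178200)/(-0.021800) = 0.233785

0.2338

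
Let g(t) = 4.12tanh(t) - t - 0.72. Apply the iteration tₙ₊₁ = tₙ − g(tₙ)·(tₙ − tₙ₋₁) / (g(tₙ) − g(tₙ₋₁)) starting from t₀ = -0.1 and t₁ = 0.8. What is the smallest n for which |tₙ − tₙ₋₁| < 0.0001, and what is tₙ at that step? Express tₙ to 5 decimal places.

n = 6, tₙ = 0.23646

g(-0.1) = -1.0306321, g(0.8) = 1.2158315
t₂ = 0.8000000 − 1.2158315·(0.9000000)/(2.2464636) = 0.3129018;  |Δ| = 0.4870982
g(0.3129018) = 0.2157659
t₃ = 0.3129018 − 0.2157659·(-0.4870982)/(-1.0000656) = 0.2078095;  |Δ| = 0.1050923
g(0.2078095) = -0.0837496
t₄ = 0.2078095 − (-0.0837496)·(-0.1050923)/(-0.2995155) = 0.2371951;  |Δ| = 0.0293856
g(0.2371951) = 0.0021249
t₅ = 0.2371951 − 0.0021249·(0.0293856)/(0.0858745) = 0.2364680;  |Δ| = 0.0007271
g(0.2364680) = 0.0000182
t₆ = 0.2364680 − 0.0000182·(-0.0007271)/(-0.0021067) = 0.2364617;  |Δ| = 0.0000063
|t₆ − t₅| = 0.0000063 < 0.0001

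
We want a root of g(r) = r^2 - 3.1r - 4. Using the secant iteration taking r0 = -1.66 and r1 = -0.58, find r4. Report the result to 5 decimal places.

-0.98027

g(-1.66) = 3.9016000, g(-0.58) = -1.8656000
r2 = -0.5800000 − (-1.8656000)·(-0.5800000 − (-1.6600000)) / (-1.8656000 − 3.9016000) = -0.5800000 − (-2.0148480)/(-5.7672000) = -0.9293633
g(-0.9293633) = -0.2552576
r3 = -0.9293633 − (-0.2552576)·(-0.9293633 − (-0.5800000)) / (-0.2552576 − (-1.8656000)) = -0.9293633 − (0.0891777)/(1.6103424) = -0.9847414
g(-0.9847414) = 0.0224138
r4 = -0.9847414 − 0.0224138·(-0.9847414 − (-0.9293633)) / (0.0224138 − (-0.2552576)) = -0.9847414 − (-0.0012412)/(0.2776714) = -0.9802712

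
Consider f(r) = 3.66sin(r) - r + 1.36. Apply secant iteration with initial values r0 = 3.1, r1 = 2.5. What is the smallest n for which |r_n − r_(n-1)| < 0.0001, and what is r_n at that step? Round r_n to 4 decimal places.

n = 5, r_n = 2.7516

f(3.1) = -1.587815, f(2.5) = 1.050408
r2 = 2.500000 − 1.050408·(-0.600000)/(2.638223) = 2.738890;  |Δ| = 0.238890
f(2.738890) = 0.055487
r3 = 2.738890 − 0.055487·(0.238890)/(-0.994921) = 2.752213;  |Δ| = 0.013323
f(2.752213) = -0.002823
r4 = 2.752213 − (-0.002823)·(0.013323)/(-0.058310) = 2.751568;  |Δ| = 0.000645
f(2.751568) = 0.000006
r5 = 2.751568 − 0.000006·(-0.000645)/(0.002829) = 2.751569;  |Δ| = 0.000001
|r5 − r4| = 0.000001 < 0.0001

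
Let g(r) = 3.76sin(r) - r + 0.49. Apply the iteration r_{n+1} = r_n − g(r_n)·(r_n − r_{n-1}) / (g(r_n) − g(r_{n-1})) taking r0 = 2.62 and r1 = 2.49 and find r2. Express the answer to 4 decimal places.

g(2.62) = -0.256536, g(2.49) = 0.280265
r2 = 2.490000 − 0.280265·(2.490000 − 2.620000) / (0.280265 − (-0.256536)) = 2.490000 − (-0.036434)/(0.536801) = 2.557873

2.5579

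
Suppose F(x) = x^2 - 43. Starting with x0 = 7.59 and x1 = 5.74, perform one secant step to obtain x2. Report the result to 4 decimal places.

F(7.59) = 14.608100, F(5.74) = -10.052400
x2 = 5.740000 − (-10.052400)·(5.740000 − 7.590000) / (-10.052400 − 14.608100) = 5.740000 − (18.596940)/(-24.660500) = 6.494119

6.4941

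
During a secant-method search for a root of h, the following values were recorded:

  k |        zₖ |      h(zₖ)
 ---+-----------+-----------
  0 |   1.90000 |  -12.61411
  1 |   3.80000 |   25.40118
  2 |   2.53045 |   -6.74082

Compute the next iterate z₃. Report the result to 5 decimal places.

z₃ = 2.53045 − (-6.74082)·(2.53045 − 3.80000) / (-6.74082 − 25.40118)
   = 2.53045 − (8.5578080)/(-32.1420000) = 2.7967000

2.79670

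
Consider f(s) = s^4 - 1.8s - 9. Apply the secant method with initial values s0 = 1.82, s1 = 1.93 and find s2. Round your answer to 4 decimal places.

f(1.82) = -1.304006, f(1.93) = 1.400880
s2 = 1.930000 − 1.400880·(1.930000 − 1.820000) / (1.400880 − (-1.304006)) = 1.930000 − (0.154097)/(2.704886) = 1.873030

1.8730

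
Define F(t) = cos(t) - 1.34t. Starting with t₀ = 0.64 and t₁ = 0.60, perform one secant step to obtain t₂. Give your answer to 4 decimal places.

F(0.64) = -0.055504, F(0.60) = 0.021336
t₂ = 0.600000 − 0.021336·(0.600000 − 0.640000) / (0.021336 − (-0.055504)) = 0.600000 − (-0.000853)/(0.076840) = 0.611107

0.6111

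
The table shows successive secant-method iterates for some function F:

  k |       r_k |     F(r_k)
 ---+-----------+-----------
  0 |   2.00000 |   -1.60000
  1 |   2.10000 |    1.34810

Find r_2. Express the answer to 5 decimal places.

2.05427

r_2 = 2.10000 − 1.34810·(2.10000 − 2.00000) / (1.34810 − (-1.60000))
   = 2.10000 − (0.1348100)/(2.9481000) = 2.0542722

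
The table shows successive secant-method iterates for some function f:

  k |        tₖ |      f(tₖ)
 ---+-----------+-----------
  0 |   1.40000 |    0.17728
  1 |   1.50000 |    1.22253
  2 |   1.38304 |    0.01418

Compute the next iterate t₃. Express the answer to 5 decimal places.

t₃ = 1.38304 − 0.01418·(1.38304 − 1.50000) / (0.01418 − 1.22253)
   = 1.38304 − (-0.0016585)/(-1.2083500) = 1.3816675

1.38167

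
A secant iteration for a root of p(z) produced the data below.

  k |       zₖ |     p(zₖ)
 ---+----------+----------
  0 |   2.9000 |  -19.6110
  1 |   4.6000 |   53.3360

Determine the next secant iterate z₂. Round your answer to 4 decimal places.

z₂ = 4.6000 − 53.3360·(4.6000 − 2.9000) / (53.3360 − (-19.6110))
   = 4.6000 − (90.671200)/(72.947000) = 3.357026

3.3570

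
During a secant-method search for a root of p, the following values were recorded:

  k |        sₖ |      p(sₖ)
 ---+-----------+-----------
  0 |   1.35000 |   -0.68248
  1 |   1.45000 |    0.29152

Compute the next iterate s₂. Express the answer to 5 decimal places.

s₂ = 1.45000 − 0.29152·(1.45000 − 1.35000) / (0.29152 − (-0.68248))
   = 1.45000 − (0.0291520)/(0.9740000) = 1.4200698

1.42007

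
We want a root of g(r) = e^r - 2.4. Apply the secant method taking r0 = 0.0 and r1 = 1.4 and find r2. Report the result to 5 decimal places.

0.64153

g(0.0) = -1.4000000, g(1.4) = 1.6552000
r2 = 1.4000000 − 1.6552000·(1.4000000 − 0.0000000) / (1.6552000 − (-1.4000000)) = 1.4000000 − (2.3172800)/(3.0552000) = 0.6415292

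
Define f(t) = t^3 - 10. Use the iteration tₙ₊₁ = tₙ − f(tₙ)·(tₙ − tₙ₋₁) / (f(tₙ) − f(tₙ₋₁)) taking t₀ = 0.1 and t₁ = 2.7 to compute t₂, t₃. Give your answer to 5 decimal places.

1.42087, 1.96338

f(0.1) = -9.9990000, f(2.7) = 9.6830000
t₂ = 2.7000000 − 9.6830000·(2.7000000 − 0.1000000) / (9.6830000 − (-9.9990000)) = 2.7000000 − (25.1758000)/(19.6820000) = 1.4208719
f(1.4208719) = -7.1314347
t₃ = 1.4208719 − (-7.1314347)·(1.4208719 − 2.7000000) / (-7.1314347 − 9.6830000) = 1.4208719 − (9.1220188)/(-16.8144347) = 1.9633830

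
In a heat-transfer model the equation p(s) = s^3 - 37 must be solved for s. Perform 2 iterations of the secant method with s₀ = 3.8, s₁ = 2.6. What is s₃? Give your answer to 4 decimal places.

p(3.8) = 17.872000, p(2.6) = -19.424000
s₂ = 2.600000 − (-19.424000)·(2.600000 − 3.800000) / (-19.424000 − 17.872000) = 2.600000 − (23.308800)/(-37.296000) = 3.224968
p(3.224968) = -3.458988
s₃ = 3.224968 − (-3.458988)·(3.224968 − 2.600000) / (-3.458988 − (-19.424000)) = 3.224968 − (-2.161756)/(15.965012) = 3.360374

3.3604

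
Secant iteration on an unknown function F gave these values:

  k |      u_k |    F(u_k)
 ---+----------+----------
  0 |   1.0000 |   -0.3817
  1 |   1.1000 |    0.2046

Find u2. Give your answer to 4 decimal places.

u2 = 1.1000 − 0.2046·(1.1000 − 1.0000) / (0.2046 − (-0.3817))
   = 1.1000 − (0.020460)/(0.586300) = 1.065103

1.0651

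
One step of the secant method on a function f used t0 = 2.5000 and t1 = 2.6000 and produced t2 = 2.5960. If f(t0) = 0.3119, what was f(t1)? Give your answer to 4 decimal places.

The secant line through (2.5000, 0.3119) and (2.6000, f(t1)) crosses zero at t2 = 2.5960.
So (2.5000, 0.3119), (2.6000, f(t1)), (2.5960, 0) are collinear:
f(t1) = 0.3119 · (2.6000 − 2.5960) / (2.5000 − 2.5960) = 0.3119 · (0.004000)/(-0.096000) = -0.012996

-0.0130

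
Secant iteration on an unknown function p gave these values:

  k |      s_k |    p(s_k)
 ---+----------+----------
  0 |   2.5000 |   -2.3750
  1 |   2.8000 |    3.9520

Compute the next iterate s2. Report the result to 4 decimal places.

2.6126

s2 = 2.8000 − 3.9520·(2.8000 − 2.5000) / (3.9520 − (-2.3750))
   = 2.8000 − (1.185600)/(6.327000) = 2.612613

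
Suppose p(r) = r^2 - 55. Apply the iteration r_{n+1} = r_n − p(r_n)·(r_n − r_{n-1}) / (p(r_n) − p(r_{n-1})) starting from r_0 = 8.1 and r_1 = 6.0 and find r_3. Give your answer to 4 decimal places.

7.4235

p(8.1) = 10.610000, p(6.0) = -19.000000
r_2 = 6.000000 − (-19.000000)·(6.000000 − 8.100000) / (-19.000000 − 10.610000) = 6.000000 − (39.900000)/(-29.610000) = 7.347518
p(7.347518) = -1.013983
r_3 = 7.347518 − (-1.013983)·(7.347518 − 6.000000) / (-1.013983 − (-19.000000)) = 7.347518 − (-1.366360)/(17.986017) = 7.423486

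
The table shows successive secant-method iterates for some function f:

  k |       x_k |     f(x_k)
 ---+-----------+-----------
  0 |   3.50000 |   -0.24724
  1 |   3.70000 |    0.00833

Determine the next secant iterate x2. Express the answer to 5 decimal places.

3.69348

x2 = 3.70000 − 0.00833·(3.70000 − 3.50000) / (0.00833 − (-0.24724))
   = 3.70000 − (0.0016660)/(0.2555700) = 3.6934812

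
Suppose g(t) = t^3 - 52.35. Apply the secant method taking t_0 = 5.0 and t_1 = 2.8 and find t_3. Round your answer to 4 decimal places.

g(5.0) = 72.650000, g(2.8) = -30.398000
t_2 = 2.800000 − (-30.398000)·(2.800000 − 5.000000) / (-30.398000 − 72.650000) = 2.800000 − (66.875600)/(-103.048000) = 3.448975
g(3.448975) = -11.322956
t_3 = 3.448975 − (-11.322956)·(3.448975 − 2.800000) / (-11.322956 − (-30.398000)) = 3.448975 − (-7.348318)/(19.075044) = 3.834207

3.8342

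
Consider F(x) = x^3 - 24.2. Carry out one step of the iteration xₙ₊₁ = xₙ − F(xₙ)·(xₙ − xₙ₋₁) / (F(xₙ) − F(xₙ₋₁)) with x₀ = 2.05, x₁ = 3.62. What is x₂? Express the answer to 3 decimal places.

2.680

F(2.05) = -15.58488, F(3.62) = 23.23793
x₂ = 3.62000 − 23.23793·(3.62000 − 2.05000) / (23.23793 − (-15.58488)) = 3.62000 − (36.48355)/(38.82280) = 2.68025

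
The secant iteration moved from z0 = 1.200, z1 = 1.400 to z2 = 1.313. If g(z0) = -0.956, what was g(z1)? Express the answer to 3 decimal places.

0.736

The secant line through (1.200, -0.956) and (1.400, g(z1)) crosses zero at z2 = 1.313.
So (1.200, -0.956), (1.400, g(z1)), (1.313, 0) are collinear:
g(z1) = -0.956 · (1.400 − 1.313) / (1.200 − 1.313) = -0.956 · (0.08700)/(-0.11300) = 0.73604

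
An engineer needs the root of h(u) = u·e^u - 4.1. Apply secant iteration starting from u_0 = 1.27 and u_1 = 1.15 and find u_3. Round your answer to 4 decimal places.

h(1.27) = 0.422283, h(1.15) = -0.468078
u_2 = 1.150000 − (-0.468078)·(1.150000 − 1.270000) / (-0.468078 − 0.422283) = 1.150000 − (0.056169)/(-0.890361) = 1.213086
h(1.213086) = -0.019361
u_3 = 1.213086 − (-0.019361)·(1.213086 − 1.150000) / (-0.019361 − (-0.468078)) = 1.213086 − (-0.001221)/(0.448717) = 1.215808

1.2158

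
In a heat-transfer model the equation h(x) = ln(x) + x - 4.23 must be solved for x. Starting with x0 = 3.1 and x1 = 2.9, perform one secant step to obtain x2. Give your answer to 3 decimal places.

3.099

h(3.1) = 0.00140, h(2.9) = -0.26529
x2 = 2.90000 − (-0.26529)·(2.90000 − 3.10000) / (-0.26529 − 0.00140) = 2.90000 − (0.05306)/(-0.26669) = 3.09895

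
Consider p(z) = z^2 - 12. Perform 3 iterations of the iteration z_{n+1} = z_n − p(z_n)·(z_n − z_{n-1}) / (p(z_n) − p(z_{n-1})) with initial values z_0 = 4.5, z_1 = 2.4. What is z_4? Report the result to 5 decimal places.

p(4.5) = 8.2500000, p(2.4) = -6.2400000
z_2 = 2.4000000 − (-6.2400000)·(2.4000000 − 4.5000000) / (-6.2400000 − 8.2500000) = 2.4000000 − (13.1040000)/(-14.4900000) = 3.3043478
p(3.3043478) = -1.0812854
z_3 = 3.3043478 − (-1.0812854)·(3.3043478 − 2.4000000) / (-1.0812854 − (-6.2400000)) = 3.3043478 − (-0.9778581)/(5.1587146) = 3.4939024
p(3.4939024) = 0.2073543
z_4 = 3.4939024 − 0.2073543·(3.4939024 − 3.3043478) / (0.2073543 − (-1.0812854)) = 3.4939024 − (0.0393050)/(1.2886397) = 3.4634013

3.46340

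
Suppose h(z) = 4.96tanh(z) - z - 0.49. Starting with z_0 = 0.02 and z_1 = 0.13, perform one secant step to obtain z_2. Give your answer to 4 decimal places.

0.1246

h(0.02) = -0.410813, h(0.13) = 0.021192
z_2 = 0.130000 − 0.021192·(0.130000 − 0.020000) / (0.021192 − (-0.410813)) = 0.130000 − (0.002331)/(0.432005) = 0.124604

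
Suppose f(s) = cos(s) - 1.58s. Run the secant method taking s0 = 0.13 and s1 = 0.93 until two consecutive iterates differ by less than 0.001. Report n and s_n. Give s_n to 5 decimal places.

f(0.13) = 0.7861619, f(0.93) = -0.8715660
s2 = 0.9300000 − (-0.8715660)·(0.8000000)/(-1.6577279) = 0.5093925;  |Δ| = 0.4206075
f(0.5093925) = 0.0682008
s3 = 0.5093925 − 0.0682008·(-0.4206075)/(0.9397668) = 0.5399168;  |Δ| = 0.0305243
f(0.5399168) = 0.0046828
s4 = 0.5399168 − 0.0046828·(0.0305243)/(-0.0635179) = 0.5421672;  |Δ| = 0.0022504
f(0.5421672) = -0.0000318
s5 = 0.5421672 − (-0.0000318)·(0.0022504)/(-0.0047147) = 0.5421520;  |Δ| = 0.0000152
|s5 − s4| = 0.0000152 < 0.001

n = 5, s_n = 0.54215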